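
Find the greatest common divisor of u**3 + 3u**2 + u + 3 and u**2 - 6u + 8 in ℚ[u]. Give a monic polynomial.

1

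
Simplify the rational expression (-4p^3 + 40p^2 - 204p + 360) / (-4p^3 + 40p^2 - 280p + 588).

(p^2 - 7p + 30)/(p^2 - 7p + 49)

By polynomial division,
  -4p^3 + 40p^2 - 204p + 360 = (-4p^3 + 40p^2 - 280p + 588) + (76p - 228)
  -4p^3 + 40p^2 - 280p + 588 = (-(1/19)p^2 + (7/19)p - 49/19)(76p - 228) + (0)
Last nonzero remainder: 76p - 228. Dividing through by 76 gives the monic gcd p - 3.
Cancel p - 3 from numerator and denominator to get the reduced form.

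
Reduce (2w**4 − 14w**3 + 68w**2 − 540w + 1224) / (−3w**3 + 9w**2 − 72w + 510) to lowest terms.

(−2w**2 + 18w − 36)/(3w − 15)

By polynomial division,
  2w**4 − 14w**3 + 68w**2 − 540w + 1224 = (−(2/3)w + 8/3)(−3w**3 + 9w**2 − 72w + 510) + (−4w**2 − 8w − 136)
  −3w**3 + 9w**2 − 72w + 510 = ((3/4)w − 15/4)(−4w**2 − 8w − 136) + (0)
Last nonzero remainder: −4w**2 − 8w − 136. Dividing through by −4 gives the monic gcd w**2 + 2w + 34.
Cancel w**2 + 2w + 34 from numerator and denominator to get the reduced form.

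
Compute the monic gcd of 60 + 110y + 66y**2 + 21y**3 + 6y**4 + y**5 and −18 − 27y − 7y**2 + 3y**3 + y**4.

6 + 11y + 6y**2 + y**3

Repeated division with remainder:
  y**5 + 6y**4 + 21y**3 + 66y**2 + 110y + 60 = (y + 3)(y**4 + 3y**3 − 7y**2 − 27y − 18) + (19y**3 + 114y**2 + 209y + 114)
  y**4 + 3y**3 − 7y**2 − 27y − 18 = ((1/19)y − 3/19)(19y**3 + 114y**2 + 209y + 114) + (0)
Last nonzero remainder: 19y**3 + 114y**2 + 209y + 114. Dividing through by 19 gives the monic gcd y**3 + 6y**2 + 11y + 6.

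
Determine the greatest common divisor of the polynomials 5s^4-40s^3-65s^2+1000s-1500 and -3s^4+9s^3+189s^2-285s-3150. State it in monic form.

By polynomial division,
  5s^4-40s^3-65s^2+1000s-1500 = (-5/3)(-3s^4+9s^3+189s^2-285s-3150) + (-25s^3+250s^2+525s-6750)
  -3s^4+9s^3+189s^2-285s-3150 = ((3/25)s+21/25)(-25s^3+250s^2+525s-6750) + (-84s^2+84s+2520)
  -25s^3+250s^2+525s-6750 = ((25/84)s-75/28)(-84s^2+84s+2520) + (0)
Last nonzero remainder: -84s^2+84s+2520. Dividing through by -84 gives the monic gcd s^2-s-30.

s^2-s-30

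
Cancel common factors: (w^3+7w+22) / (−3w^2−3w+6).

(−w^2+2w−11)/(3w−3)

Apply the Euclidean algorithm:
  w^3+7w+22 = (−(1/3)w+1/3)(−3w^2−3w+6) + (10w+20)
  −3w^2−3w+6 = (−(3/10)w+3/10)(10w+20) + (0)
Last nonzero remainder: 10w+20. Dividing through by 10 gives the monic gcd w+2.
Cancel w+2 from numerator and denominator to get the reduced form.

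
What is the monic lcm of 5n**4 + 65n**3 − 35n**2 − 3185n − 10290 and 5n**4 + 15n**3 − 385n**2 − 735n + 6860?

n**5 + 9n**4 − 59n**3 − 609n**2 + 490n + 8232

Euclidean algorithm in ℚ[n]:
  5n**4 + 65n**3 − 35n**2 − 3185n − 10290 = (5n**4 + 15n**3 − 385n**2 − 735n + 6860) + (50n**3 + 350n**2 − 2450n − 17150)
  5n**4 + 15n**3 − 385n**2 − 735n + 6860 = ((1/10)n − 2/5)(50n**3 + 350n**2 − 2450n − 17150) + (0)
Last nonzero remainder: 50n**3 + 350n**2 − 2450n − 17150. Dividing through by 50 gives the monic gcd n**3 + 7n**2 − 49n − 343.
Then lcm(f, g) = f·g / gcd(f, g); expanding and making the result monic gives the answer.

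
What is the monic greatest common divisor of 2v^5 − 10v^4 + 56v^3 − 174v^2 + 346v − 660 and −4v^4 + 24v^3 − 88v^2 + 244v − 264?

v^3 − 4v^2 + 14v − 33

Repeated division with remainder:
  2v^5 − 10v^4 + 56v^3 − 174v^2 + 346v − 660 = (−(1/2)v − 1/2)(−4v^4 + 24v^3 − 88v^2 + 244v − 264) + (24v^3 − 96v^2 + 336v − 792)
  −4v^4 + 24v^3 − 88v^2 + 244v − 264 = (−(1/6)v + 1/3)(24v^3 − 96v^2 + 336v − 792) + (0)
Last nonzero remainder: 24v^3 − 96v^2 + 336v − 792. Dividing through by 24 gives the monic gcd v^3 − 4v^2 + 14v − 33.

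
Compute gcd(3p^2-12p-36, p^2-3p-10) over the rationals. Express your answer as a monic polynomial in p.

Repeated division with remainder:
  3p^2-12p-36 = (3)(p^2-3p-10) + (-3p-6)
  p^2-3p-10 = (-(1/3)p+5/3)(-3p-6) + (0)
Last nonzero remainder: -3p-6. Dividing through by -3 gives the monic gcd p+2.

p+2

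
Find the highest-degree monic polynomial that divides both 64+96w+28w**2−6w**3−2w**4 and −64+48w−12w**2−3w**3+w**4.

By polynomial division,
  −2w**4−6w**3+28w**2+96w+64 = (−2)(w**4−3w**3−12w**2+48w−64) + (−12w**3+4w**2+192w−64)
  w**4−3w**3−12w**2+48w−64 = (−(1/12)w+2/9)(−12w**3+4w**2+192w−64) + ((28/9)w**2−448/9)
  −12w**3+4w**2+192w−64 = (−(27/7)w+9/7)((28/9)w**2−448/9) + (0)
Last nonzero remainder: (28/9)w**2−448/9. Dividing through by 28/9 gives the monic gcd w**2−16.

−16+w**2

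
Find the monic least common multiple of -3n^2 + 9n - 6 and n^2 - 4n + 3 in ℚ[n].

n^3 - 6n^2 + 11n - 6

Apply the Euclidean algorithm:
  -3n^2 + 9n - 6 = (-3)(n^2 - 4n + 3) + (-3n + 3)
  n^2 - 4n + 3 = (-(1/3)n + 1)(-3n + 3) + (0)
Last nonzero remainder: -3n + 3. Dividing through by -3 gives the monic gcd n - 1.
Then lcm(f, g) = f·g / gcd(f, g); expanding and making the result monic gives the answer.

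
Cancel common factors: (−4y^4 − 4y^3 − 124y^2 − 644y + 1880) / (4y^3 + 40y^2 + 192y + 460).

(−y^3 + 4y^2 − 51y + 94)/(y^2 + 5y + 23)

Apply the Euclidean algorithm:
  −4y^4 − 4y^3 − 124y^2 − 644y + 1880 = (−y + 9)(4y^3 + 40y^2 + 192y + 460) + (−292y^2 − 1912y − 2260)
  4y^3 + 40y^2 + 192y + 460 = (−(1/73)y − 252/5329)(−292y^2 − 1912y − 2260) + ((376364/5329)y + 1881820/5329)
  −292y^2 − 1912y − 2260 = (−(389017/94091)y − 602177/94091)((376364/5329)y + 1881820/5329) + (0)
Last nonzero remainder: (376364/5329)y + 1881820/5329. Dividing through by 376364/5329 gives the monic gcd y + 5.
Cancel y + 5 from numerator and denominator to get the reduced form.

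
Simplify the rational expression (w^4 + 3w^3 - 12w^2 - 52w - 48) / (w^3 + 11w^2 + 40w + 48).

Apply the Euclidean algorithm:
  w^4 + 3w^3 - 12w^2 - 52w - 48 = (w - 8)(w^3 + 11w^2 + 40w + 48) + (36w^2 + 220w + 336)
  w^3 + 11w^2 + 40w + 48 = ((1/36)w + 11/81)(36w^2 + 220w + 336) + ((64/81)w + 64/27)
  36w^2 + 220w + 336 = ((729/16)w + 567/4)((64/81)w + 64/27) + (0)
Last nonzero remainder: (64/81)w + 64/27. Dividing through by 64/81 gives the monic gcd w + 3.
Cancel w + 3 from numerator and denominator to get the reduced form.

(w^3 - 12w - 16)/(w^2 + 8w + 16)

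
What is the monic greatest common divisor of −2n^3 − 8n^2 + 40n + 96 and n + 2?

Apply the Euclidean algorithm:
  −2n^3 − 8n^2 + 40n + 96 = (−2n^2 − 4n + 48)(n + 2) + (0)
The last nonzero remainder n + 2 is already monic.

n + 2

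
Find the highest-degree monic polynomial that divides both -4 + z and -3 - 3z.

1

By polynomial division,
  z - 4 = (-1/3)(-3z - 3) + (-5)
  -3z - 3 = ((3/5)z + 3/5)(-5) + (0)
The last nonzero remainder is the constant -5, so the polynomials are coprime and gcd = 1.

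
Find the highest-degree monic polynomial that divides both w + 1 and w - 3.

1

Apply the Euclidean algorithm:
  w + 1 = (w - 3) + (4)
  w - 3 = ((1/4)w - 3/4)(4) + (0)
The last nonzero remainder is the constant 4, so the polynomials are coprime and gcd = 1.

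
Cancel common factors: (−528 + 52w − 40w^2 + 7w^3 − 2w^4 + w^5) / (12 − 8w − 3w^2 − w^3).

Apply the Euclidean algorithm:
  w^5 − 2w^4 + 7w^3 − 40w^2 + 52w − 528 = (−w^2 + 5w − 14)(−w^3 − 3w^2 − 8w + 12) + (−30w^2 − 120w − 360)
  −w^3 − 3w^2 − 8w + 12 = ((1/30)w − 1/30)(−30w^2 − 120w − 360) + (0)
Last nonzero remainder: −30w^2 − 120w − 360. Dividing through by −30 gives the monic gcd w^2 + 4w + 12.
Cancel w^2 + 4w + 12 from numerator and denominator to get the reduced form.

(44 − 19w + 6w^2 − w^3)/(−1 + w)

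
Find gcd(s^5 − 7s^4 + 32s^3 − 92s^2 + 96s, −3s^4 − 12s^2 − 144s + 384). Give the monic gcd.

s^3 − 4s^2 + 20s − 32

By polynomial division,
  s^5 − 7s^4 + 32s^3 − 92s^2 + 96s = (−(1/3)s + 7/3)(−3s^4 − 12s^2 − 144s + 384) + (28s^3 − 112s^2 + 560s − 896)
  −3s^4 − 12s^2 − 144s + 384 = (−(3/28)s − 3/7)(28s^3 − 112s^2 + 560s − 896) + (0)
Last nonzero remainder: 28s^3 − 112s^2 + 560s − 896. Dividing through by 28 gives the monic gcd s^3 − 4s^2 + 20s − 32.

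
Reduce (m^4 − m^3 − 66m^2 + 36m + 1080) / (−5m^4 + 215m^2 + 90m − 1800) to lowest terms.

Repeated division with remainder:
  m^4 − m^3 − 66m^2 + 36m + 1080 = (−1/5)(−5m^4 + 215m^2 + 90m − 1800) + (−m^3 − 23m^2 + 54m + 720)
  −5m^4 + 215m^2 + 90m − 1800 = (5m − 115)(−m^3 − 23m^2 + 54m + 720) + (−2700m^2 + 2700m + 81000)
  −m^3 − 23m^2 + 54m + 720 = ((1/2700)m + 2/225)(−2700m^2 + 2700m + 81000) + (0)
Last nonzero remainder: −2700m^2 + 2700m + 81000. Dividing through by −2700 gives the monic gcd m^2 − m − 30.
Cancel m^2 − m − 30 from numerator and denominator to get the reduced form.

(−m^2 + 36)/(5m^2 + 5m − 60)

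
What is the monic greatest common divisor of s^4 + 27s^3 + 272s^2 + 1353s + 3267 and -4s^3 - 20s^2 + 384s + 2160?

s + 9

Apply the Euclidean algorithm:
  s^4 + 27s^3 + 272s^2 + 1353s + 3267 = (-(1/4)s - 11/2)(-4s^3 - 20s^2 + 384s + 2160) + (258s^2 + 4005s + 15147)
  -4s^3 - 20s^2 + 384s + 2160 = (-(2/129)s + 905/5547)(258s^2 + 4005s + 15147) + (-(63945/1849)s - 575505/1849)
  258s^2 + 4005s + 15147 = (-(159014/21315)s - 345763/7105)(-(63945/1849)s - 575505/1849) + (0)
Last nonzero remainder: -(63945/1849)s - 575505/1849. Dividing through by -63945/1849 gives the monic gcd s + 9.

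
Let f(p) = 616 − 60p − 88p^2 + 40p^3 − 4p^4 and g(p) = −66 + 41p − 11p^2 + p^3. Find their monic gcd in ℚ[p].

11 − 5p + p^2

Euclidean algorithm in ℚ[p]:
  −4p^4 + 40p^3 − 88p^2 − 60p + 616 = (−4p − 4)(p^3 − 11p^2 + 41p − 66) + (32p^2 − 160p + 352)
  p^3 − 11p^2 + 41p − 66 = ((1/32)p − 3/16)(32p^2 − 160p + 352) + (0)
Last nonzero remainder: 32p^2 − 160p + 352. Dividing through by 32 gives the monic gcd p^2 − 5p + 11.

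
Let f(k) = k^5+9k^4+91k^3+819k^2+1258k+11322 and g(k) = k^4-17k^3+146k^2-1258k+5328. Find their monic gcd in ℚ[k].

k^2+74

Repeated division with remainder:
  k^5+9k^4+91k^3+819k^2+1258k+11322 = (k+26)(k^4-17k^3+146k^2-1258k+5328) + (387k^3-1719k^2+28638k-127206)
  k^4-17k^3+146k^2-1258k+5328 = ((1/387)k-60/1849)(387k^3-1719k^2+28638k-127206) + ((29988/1849)k^2+2219112/1849)
  387k^3-1719k^2+28638k-127206 = ((79507/3332)k-353159/3332)((29988/1849)k^2+2219112/1849) + (0)
Last nonzero remainder: (29988/1849)k^2+2219112/1849. Dividing through by 29988/1849 gives the monic gcd k^2+74.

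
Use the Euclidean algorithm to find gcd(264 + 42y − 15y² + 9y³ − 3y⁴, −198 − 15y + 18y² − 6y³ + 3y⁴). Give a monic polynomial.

22 + 9y + y² + y³

Euclidean algorithm in ℚ[y]:
  −3y⁴ + 9y³ − 15y² + 42y + 264 = (−1)(3y⁴ − 6y³ + 18y² − 15y − 198) + (3y³ + 3y² + 27y + 66)
  3y⁴ − 6y³ + 18y² − 15y − 198 = (y − 3)(3y³ + 3y² + 27y + 66) + (0)
Last nonzero remainder: 3y³ + 3y² + 27y + 66. Dividing through by 3 gives the monic gcd y³ + y² + 9y + 22.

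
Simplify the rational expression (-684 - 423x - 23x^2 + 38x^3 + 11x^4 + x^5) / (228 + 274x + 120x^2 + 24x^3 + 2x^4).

(-12 + x + x^2)/(4 + 2x)

Euclidean algorithm in ℚ[x]:
  x^5 + 11x^4 + 38x^3 - 23x^2 - 423x - 684 = ((1/2)x - 1/2)(2x^4 + 24x^3 + 120x^2 + 274x + 228) + (-10x^3 - 100x^2 - 400x - 570)
  2x^4 + 24x^3 + 120x^2 + 274x + 228 = (-(1/5)x - 2/5)(-10x^3 - 100x^2 - 400x - 570) + (0)
Last nonzero remainder: -10x^3 - 100x^2 - 400x - 570. Dividing through by -10 gives the monic gcd x^3 + 10x^2 + 40x + 57.
Cancel x^3 + 10x^2 + 40x + 57 from numerator and denominator to get the reduced form.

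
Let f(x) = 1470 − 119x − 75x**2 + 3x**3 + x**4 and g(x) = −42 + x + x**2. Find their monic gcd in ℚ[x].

Euclidean algorithm in ℚ[x]:
  x**4 + 3x**3 − 75x**2 − 119x + 1470 = (x**2 + 2x − 35)(x**2 + x − 42) + (0)
The last nonzero remainder x**2 + x − 42 is already monic.

−42 + x + x**2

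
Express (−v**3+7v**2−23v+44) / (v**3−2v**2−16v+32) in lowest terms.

Apply the Euclidean algorithm:
  −v**3+7v**2−23v+44 = (−1)(v**3−2v**2−16v+32) + (5v**2−39v+76)
  v**3−2v**2−16v+32 = ((1/5)v+29/25)(5v**2−39v+76) + ((351/25)v−1404/25)
  5v**2−39v+76 = ((125/351)v−475/351)((351/25)v−1404/25) + (0)
Last nonzero remainder: (351/25)v−1404/25. Dividing through by 351/25 gives the monic gcd v−4.
Cancel v−4 from numerator and denominator to get the reduced form.

(−v**2+3v−11)/(v**2+2v−8)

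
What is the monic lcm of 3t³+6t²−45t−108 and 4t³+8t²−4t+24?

t⁵+t⁴−15t³−17t²+6t−72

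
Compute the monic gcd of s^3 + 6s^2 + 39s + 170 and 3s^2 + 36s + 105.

s + 5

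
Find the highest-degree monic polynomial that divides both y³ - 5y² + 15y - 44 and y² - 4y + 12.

1

Repeated division with remainder:
  y³ - 5y² + 15y - 44 = (y - 1)(y² - 4y + 12) + (-y - 32)
  y² - 4y + 12 = (-y + 36)(-y - 32) + (1164)
  -y - 32 = (-(1/1164)y - 8/291)(1164) + (0)
The last nonzero remainder is the constant 1164, so the polynomials are coprime and gcd = 1.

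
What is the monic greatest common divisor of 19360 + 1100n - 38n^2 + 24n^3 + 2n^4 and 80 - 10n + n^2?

80 - 10n + n^2

Euclidean algorithm in ℚ[n]:
  2n^4 + 24n^3 - 38n^2 + 1100n + 19360 = (2n^2 + 44n + 242)(n^2 - 10n + 80) + (0)
The last nonzero remainder n^2 - 10n + 80 is already monic.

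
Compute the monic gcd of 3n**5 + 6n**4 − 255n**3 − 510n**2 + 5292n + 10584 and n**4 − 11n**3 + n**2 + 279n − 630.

n**2 − 13n + 42

Apply the Euclidean algorithm:
  3n**5 + 6n**4 − 255n**3 − 510n**2 + 5292n + 10584 = (3n + 39)(n**4 − 11n**3 + n**2 + 279n − 630) + (171n**3 − 1386n**2 − 3699n + 35154)
  n**4 − 11n**3 + n**2 + 279n − 630 = ((1/171)n − 55/3249)(171n**3 − 1386n**2 − 3699n + 35154) + (−(300/361)n**2 + (3900/361)n − 12600/361)
  171n**3 − 1386n**2 − 3699n + 35154 = (−(20577/100)n − 100719/100)(−(300/361)n**2 + (3900/361)n − 12600/361) + (0)
Last nonzero remainder: −(300/361)n**2 + (3900/361)n − 12600/361. Dividing through by −300/361 gives the monic gcd n**2 − 13n + 42.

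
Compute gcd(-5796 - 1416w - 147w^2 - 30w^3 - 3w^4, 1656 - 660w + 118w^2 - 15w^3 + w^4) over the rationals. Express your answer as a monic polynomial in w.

46 - 3w + w^2

By polynomial division,
  -3w^4 - 30w^3 - 147w^2 - 1416w - 5796 = (-3)(w^4 - 15w^3 + 118w^2 - 660w + 1656) + (-75w^3 + 207w^2 - 3396w - 828)
  w^4 - 15w^3 + 118w^2 - 660w + 1656 = (-(1/75)w + 102/625)(-75w^3 + 207w^2 - 3396w - 828) + ((24336/625)w^2 - (73008/625)w + 1119456/625)
  -75w^3 + 207w^2 - 3396w - 828 = (-(15625/8112)w - 625/1352)((24336/625)w^2 - (73008/625)w + 1119456/625) + (0)
Last nonzero remainder: (24336/625)w^2 - (73008/625)w + 1119456/625. Dividing through by 24336/625 gives the monic gcd w^2 - 3w + 46.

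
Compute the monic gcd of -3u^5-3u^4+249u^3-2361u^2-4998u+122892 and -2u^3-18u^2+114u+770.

Apply the Euclidean algorithm:
  -3u^5-3u^4+249u^3-2361u^2-4998u+122892 = ((3/2)u^2-12u+69)(-2u^3-18u^2+114u+770) + (-906u^2-3624u+69762)
  -2u^3-18u^2+114u+770 = ((1/453)u+5/453)(-906u^2-3624u+69762) + (0)
Last nonzero remainder: -906u^2-3624u+69762. Dividing through by -906 gives the monic gcd u^2+4u-77.

u^2+4u-77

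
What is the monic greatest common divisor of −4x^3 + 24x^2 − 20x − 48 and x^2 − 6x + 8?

x − 4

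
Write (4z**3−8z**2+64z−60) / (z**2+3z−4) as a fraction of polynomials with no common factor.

Repeated division with remainder:
  4z**3−8z**2+64z−60 = (4z−20)(z**2+3z−4) + (140z−140)
  z**2+3z−4 = ((1/140)z+1/35)(140z−140) + (0)
Last nonzero remainder: 140z−140. Dividing through by 140 gives the monic gcd z−1.
Cancel z−1 from numerator and denominator to get the reduced form.

(4z**2−4z+60)/(z+4)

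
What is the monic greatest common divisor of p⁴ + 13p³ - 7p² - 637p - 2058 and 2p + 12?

p + 6

By polynomial division,
  p⁴ + 13p³ - 7p² - 637p - 2058 = ((1/2)p³ + (7/2)p² - (49/2)p - 343/2)(2p + 12) + (0)
Last nonzero remainder: 2p + 12. Dividing through by 2 gives the monic gcd p + 6.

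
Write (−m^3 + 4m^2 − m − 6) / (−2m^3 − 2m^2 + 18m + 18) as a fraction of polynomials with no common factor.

Apply the Euclidean algorithm:
  −m^3 + 4m^2 − m − 6 = (1/2)(−2m^3 − 2m^2 + 18m + 18) + (5m^2 − 10m − 15)
  −2m^3 − 2m^2 + 18m + 18 = (−(2/5)m − 6/5)(5m^2 − 10m − 15) + (0)
Last nonzero remainder: 5m^2 − 10m − 15. Dividing through by 5 gives the monic gcd m^2 − 2m − 3.
Cancel m^2 − 2m − 3 from numerator and denominator to get the reduced form.

(m − 2)/(2m + 6)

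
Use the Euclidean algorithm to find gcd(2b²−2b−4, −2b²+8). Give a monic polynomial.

b−2

Apply the Euclidean algorithm:
  2b²−2b−4 = (−1)(−2b²+8) + (−2b+4)
  −2b²+8 = (b+2)(−2b+4) + (0)
Last nonzero remainder: −2b+4. Dividing through by −2 gives the monic gcd b−2.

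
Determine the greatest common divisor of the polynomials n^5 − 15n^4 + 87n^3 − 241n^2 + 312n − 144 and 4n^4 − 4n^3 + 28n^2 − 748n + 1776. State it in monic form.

Euclidean algorithm in ℚ[n]:
  n^5 − 15n^4 + 87n^3 − 241n^2 + 312n − 144 = ((1/4)n − 7/2)(4n^4 − 4n^3 + 28n^2 − 748n + 1776) + (66n^3 + 44n^2 − 2750n + 6072)
  4n^4 − 4n^3 + 28n^2 − 748n + 1776 = ((2/33)n − 10/99)(66n^3 + 44n^2 − 2750n + 6072) + ((1792/9)n^2 − (12544/9)n + 7168/3)
  66n^3 + 44n^2 − 2750n + 6072 = ((297/896)n + 2277/896)((1792/9)n^2 − (12544/9)n + 7168/3) + (0)
Last nonzero remainder: (1792/9)n^2 − (12544/9)n + 7168/3. Dividing through by 1792/9 gives the monic gcd n^2 − 7n + 12.

n^2 − 7n + 12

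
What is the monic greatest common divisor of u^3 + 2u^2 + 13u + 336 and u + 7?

u + 7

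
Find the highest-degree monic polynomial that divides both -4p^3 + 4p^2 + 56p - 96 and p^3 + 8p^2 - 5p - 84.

p^2 + p - 12

Repeated division with remainder:
  -4p^3 + 4p^2 + 56p - 96 = (-4)(p^3 + 8p^2 - 5p - 84) + (36p^2 + 36p - 432)
  p^3 + 8p^2 - 5p - 84 = ((1/36)p + 7/36)(36p^2 + 36p - 432) + (0)
Last nonzero remainder: 36p^2 + 36p - 432. Dividing through by 36 gives the monic gcd p^2 + p - 12.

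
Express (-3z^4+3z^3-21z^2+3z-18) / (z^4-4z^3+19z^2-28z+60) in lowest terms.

(-3z^2-3)/(z^2-3z+10)

Euclidean algorithm in ℚ[z]:
  -3z^4+3z^3-21z^2+3z-18 = (-3)(z^4-4z^3+19z^2-28z+60) + (-9z^3+36z^2-81z+162)
  z^4-4z^3+19z^2-28z+60 = (-(1/9)z)(-9z^3+36z^2-81z+162) + (10z^2-10z+60)
  -9z^3+36z^2-81z+162 = (-(9/10)z+27/10)(10z^2-10z+60) + (0)
Last nonzero remainder: 10z^2-10z+60. Dividing through by 10 gives the monic gcd z^2-z+6.
Cancel z^2-z+6 from numerator and denominator to get the reduced form.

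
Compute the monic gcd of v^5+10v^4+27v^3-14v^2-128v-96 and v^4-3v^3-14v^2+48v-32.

v^2+2v-8

By polynomial division,
  v^5+10v^4+27v^3-14v^2-128v-96 = (v+13)(v^4-3v^3-14v^2+48v-32) + (80v^3+120v^2-720v+320)
  v^4-3v^3-14v^2+48v-32 = ((1/80)v-9/160)(80v^3+120v^2-720v+320) + ((7/4)v^2+(7/2)v-14)
  80v^3+120v^2-720v+320 = ((320/7)v-160/7)((7/4)v^2+(7/2)v-14) + (0)
Last nonzero remainder: (7/4)v^2+(7/2)v-14. Dividing through by 7/4 gives the monic gcd v^2+2v-8.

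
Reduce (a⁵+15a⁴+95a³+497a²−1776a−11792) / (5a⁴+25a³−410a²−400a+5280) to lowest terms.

Repeated division with remainder:
  a⁵+15a⁴+95a³+497a²−1776a−11792 = ((1/5)a+2)(5a⁴+25a³−410a²−400a+5280) + (127a³+1397a²−2032a−22352)
  5a⁴+25a³−410a²−400a+5280 = ((5/127)a−30/127)(127a³+1397a²−2032a−22352) + (0)
Last nonzero remainder: 127a³+1397a²−2032a−22352. Dividing through by 127 gives the monic gcd a³+11a²−16a−176.
Cancel a³+11a²−16a−176 from numerator and denominator to get the reduced form.

(a²+4a+67)/(5a−30)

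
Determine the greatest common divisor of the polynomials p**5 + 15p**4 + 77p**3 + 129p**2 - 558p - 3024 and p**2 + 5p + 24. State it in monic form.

p**2 + 5p + 24

Apply the Euclidean algorithm:
  p**5 + 15p**4 + 77p**3 + 129p**2 - 558p - 3024 = (p**3 + 10p**2 + 3p - 126)(p**2 + 5p + 24) + (0)
The last nonzero remainder p**2 + 5p + 24 is already monic.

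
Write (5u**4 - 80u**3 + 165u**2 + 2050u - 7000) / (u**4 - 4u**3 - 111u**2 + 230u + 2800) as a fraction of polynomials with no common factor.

Apply the Euclidean algorithm:
  5u**4 - 80u**3 + 165u**2 + 2050u - 7000 = (5)(u**4 - 4u**3 - 111u**2 + 230u + 2800) + (-60u**3 + 720u**2 + 900u - 21000)
  u**4 - 4u**3 - 111u**2 + 230u + 2800 = (-(1/60)u - 2/15)(-60u**3 + 720u**2 + 900u - 21000) + (0)
Last nonzero remainder: -60u**3 + 720u**2 + 900u - 21000. Dividing through by -60 gives the monic gcd u**3 - 12u**2 - 15u + 350.
Cancel u**3 - 12u**2 - 15u + 350 from numerator and denominator to get the reduced form.

(5u - 20)/(u + 8)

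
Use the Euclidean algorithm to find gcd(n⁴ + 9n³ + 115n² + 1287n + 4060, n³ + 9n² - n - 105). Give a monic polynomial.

n² + 12n + 35

Apply the Euclidean algorithm:
  n⁴ + 9n³ + 115n² + 1287n + 4060 = (n)(n³ + 9n² - n - 105) + (116n² + 1392n + 4060)
  n³ + 9n² - n - 105 = ((1/116)n - 3/116)(116n² + 1392n + 4060) + (0)
Last nonzero remainder: 116n² + 1392n + 4060. Dividing through by 116 gives the monic gcd n² + 12n + 35.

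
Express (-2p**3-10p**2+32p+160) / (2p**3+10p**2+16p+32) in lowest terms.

(-p**2-p+20)/(p**2+p+4)

Apply the Euclidean algorithm:
  -2p**3-10p**2+32p+160 = (-1)(2p**3+10p**2+16p+32) + (48p+192)
  2p**3+10p**2+16p+32 = ((1/24)p**2+(1/24)p+1/6)(48p+192) + (0)
Last nonzero remainder: 48p+192. Dividing through by 48 gives the monic gcd p+4.
Cancel p+4 from numerator and denominator to get the reduced form.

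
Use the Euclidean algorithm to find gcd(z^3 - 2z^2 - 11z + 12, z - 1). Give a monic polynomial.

Repeated division with remainder:
  z^3 - 2z^2 - 11z + 12 = (z^2 - z - 12)(z - 1) + (0)
The last nonzero remainder z - 1 is already monic.

z - 1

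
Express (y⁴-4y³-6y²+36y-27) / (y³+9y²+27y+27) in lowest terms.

(y³-7y²+15y-9)/(y²+6y+9)

Repeated division with remainder:
  y⁴-4y³-6y²+36y-27 = (y-13)(y³+9y²+27y+27) + (84y²+360y+324)
  y³+9y²+27y+27 = ((1/84)y+11/196)(84y²+360y+324) + ((144/49)y+432/49)
  84y²+360y+324 = ((343/12)y+147/4)((144/49)y+432/49) + (0)
Last nonzero remainder: (144/49)y+432/49. Dividing through by 144/49 gives the monic gcd y+3.
Cancel y+3 from numerator and denominator to get the reduced form.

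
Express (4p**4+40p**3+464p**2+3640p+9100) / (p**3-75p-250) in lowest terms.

(4p**2+364)/(p-10)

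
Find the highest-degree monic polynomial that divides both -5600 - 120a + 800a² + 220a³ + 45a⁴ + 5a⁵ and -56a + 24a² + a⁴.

By polynomial division,
  5a⁵ + 45a⁴ + 220a³ + 800a² - 120a - 5600 = (5a + 45)(a⁴ + 24a² - 56a) + (100a³ + 2400a - 5600)
  a⁴ + 24a² - 56a = ((1/100)a)(100a³ + 2400a - 5600) + (0)
Last nonzero remainder: 100a³ + 2400a - 5600. Dividing through by 100 gives the monic gcd a³ + 24a - 56.

-56 + 24a + a³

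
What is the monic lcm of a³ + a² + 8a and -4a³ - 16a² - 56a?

Repeated division with remainder:
  a³ + a² + 8a = (-1/4)(-4a³ - 16a² - 56a) + (-3a² - 6a)
  -4a³ - 16a² - 56a = ((4/3)a + 8/3)(-3a² - 6a) + (-40a)
  -3a² - 6a = ((3/40)a + 3/20)(-40a) + (0)
Last nonzero remainder: -40a. Dividing through by -40 gives the monic gcd a.
Then lcm(f, g) = f·g / gcd(f, g); expanding and making the result monic gives the answer.

a⁵ + 5a⁴ + 26a³ + 46a² + 112a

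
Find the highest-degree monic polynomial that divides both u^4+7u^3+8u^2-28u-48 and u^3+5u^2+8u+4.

Euclidean algorithm in ℚ[u]:
  u^4+7u^3+8u^2-28u-48 = (u+2)(u^3+5u^2+8u+4) + (-10u^2-48u-56)
  u^3+5u^2+8u+4 = (-(1/10)u-1/50)(-10u^2-48u-56) + ((36/25)u+72/25)
  -10u^2-48u-56 = (-(125/18)u-175/9)((36/25)u+72/25) + (0)
Last nonzero remainder: (36/25)u+72/25. Dividing through by 36/25 gives the monic gcd u+2.

u+2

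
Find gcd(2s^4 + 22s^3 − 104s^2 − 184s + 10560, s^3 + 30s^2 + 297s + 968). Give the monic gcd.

s + 11

By polynomial division,
  2s^4 + 22s^3 − 104s^2 − 184s + 10560 = (2s − 38)(s^3 + 30s^2 + 297s + 968) + (442s^2 + 9166s + 47344)
  s^3 + 30s^2 + 297s + 968 = ((1/442)s + 2047/97682)(442s^2 + 9166s + 47344) + (−(107136/48841)s − 1178496/48841)
  442s^2 + 9166s + 47344 = (−(10793861/53568)s − 13138229/6696)(−(107136/48841)s − 1178496/48841) + (0)
Last nonzero remainder: −(107136/48841)s − 1178496/48841. Dividing through by −107136/48841 gives the monic gcd s + 11.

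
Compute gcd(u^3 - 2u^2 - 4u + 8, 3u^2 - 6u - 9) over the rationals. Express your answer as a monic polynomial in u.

1

Apply the Euclidean algorithm:
  u^3 - 2u^2 - 4u + 8 = ((1/3)u)(3u^2 - 6u - 9) + (-u + 8)
  3u^2 - 6u - 9 = (-3u - 18)(-u + 8) + (135)
  -u + 8 = (-(1/135)u + 8/135)(135) + (0)
The last nonzero remainder is the constant 135, so the polynomials are coprime and gcd = 1.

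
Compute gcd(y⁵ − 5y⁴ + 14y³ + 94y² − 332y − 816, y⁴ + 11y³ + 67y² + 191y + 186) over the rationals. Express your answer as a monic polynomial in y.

Euclidean algorithm in ℚ[y]:
  y⁵ − 5y⁴ + 14y³ + 94y² − 332y − 816 = (y − 16)(y⁴ + 11y³ + 67y² + 191y + 186) + (123y³ + 975y² + 2538y + 2160)
  y⁴ + 11y³ + 67y² + 191y + 186 = ((1/123)y + 42/1681)(123y³ + 975y² + 2538y + 2160) + ((36991/1681)y² + (184955/1681)y + 221946/1681)
  123y³ + 975y² + 2538y + 2160 = ((206763/36991)y + 605160/36991)((36991/1681)y² + (184955/1681)y + 221946/1681) + (0)
Last nonzero remainder: (36991/1681)y² + (184955/1681)y + 221946/1681. Dividing through by 36991/1681 gives the monic gcd y² + 5y + 6.

y² + 5y + 6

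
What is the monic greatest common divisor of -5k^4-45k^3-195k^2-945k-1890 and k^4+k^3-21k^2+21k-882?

k^2+21

By polynomial division,
  -5k^4-45k^3-195k^2-945k-1890 = (-5)(k^4+k^3-21k^2+21k-882) + (-40k^3-300k^2-840k-6300)
  k^4+k^3-21k^2+21k-882 = (-(1/40)k+13/80)(-40k^3-300k^2-840k-6300) + ((27/4)k^2+567/4)
  -40k^3-300k^2-840k-6300 = (-(160/27)k-400/9)((27/4)k^2+567/4) + (0)
Last nonzero remainder: (27/4)k^2+567/4. Dividing through by 27/4 gives the monic gcd k^2+21.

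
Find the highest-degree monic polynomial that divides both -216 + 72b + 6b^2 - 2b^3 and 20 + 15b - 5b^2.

Euclidean algorithm in ℚ[b]:
  -2b^3 + 6b^2 + 72b - 216 = ((2/5)b)(-5b^2 + 15b + 20) + (64b - 216)
  -5b^2 + 15b + 20 = (-(5/64)b - 15/512)(64b - 216) + (875/64)
  64b - 216 = ((4096/875)b - 13824/875)(875/64) + (0)
The last nonzero remainder is the constant 875/64, so the polynomials are coprime and gcd = 1.

1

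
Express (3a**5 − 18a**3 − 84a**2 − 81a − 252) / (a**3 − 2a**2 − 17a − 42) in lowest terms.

(3a**3 − 12a**2 + 9a − 36)/(a − 6)

Euclidean algorithm in ℚ[a]:
  3a**5 − 18a**3 − 84a**2 − 81a − 252 = (3a**2 + 6a + 45)(a**3 − 2a**2 − 17a − 42) + (234a**2 + 936a + 1638)
  a**3 − 2a**2 − 17a − 42 = ((1/234)a − 1/39)(234a**2 + 936a + 1638) + (0)
Last nonzero remainder: 234a**2 + 936a + 1638. Dividing through by 234 gives the monic gcd a**2 + 4a + 7.
Cancel a**2 + 4a + 7 from numerator and denominator to get the reduced form.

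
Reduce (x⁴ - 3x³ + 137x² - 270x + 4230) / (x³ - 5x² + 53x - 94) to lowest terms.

(x² + 90)/(x - 2)

Apply the Euclidean algorithm:
  x⁴ - 3x³ + 137x² - 270x + 4230 = (x + 2)(x³ - 5x² + 53x - 94) + (94x² - 282x + 4418)
  x³ - 5x² + 53x - 94 = ((1/94)x - 1/47)(94x² - 282x + 4418) + (0)
Last nonzero remainder: 94x² - 282x + 4418. Dividing through by 94 gives the monic gcd x² - 3x + 47.
Cancel x² - 3x + 47 from numerator and denominator to get the reduced form.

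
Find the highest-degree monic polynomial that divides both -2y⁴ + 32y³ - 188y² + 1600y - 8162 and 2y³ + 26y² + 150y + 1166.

By polynomial division,
  -2y⁴ + 32y³ - 188y² + 1600y - 8162 = (-y + 29)(2y³ + 26y² + 150y + 1166) + (-792y² - 1584y - 41976)
  2y³ + 26y² + 150y + 1166 = (-(1/396)y - 1/36)(-792y² - 1584y - 41976) + (0)
Last nonzero remainder: -792y² - 1584y - 41976. Dividing through by -792 gives the monic gcd y² + 2y + 53.

y² + 2y + 53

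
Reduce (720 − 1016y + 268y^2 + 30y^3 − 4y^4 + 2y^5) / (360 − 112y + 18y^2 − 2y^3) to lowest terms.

(−10 + 13y − 2y^2 − y^3)/(−5 + y)

Repeated division with remainder:
  2y^5 − 4y^4 + 30y^3 + 268y^2 − 1016y + 720 = (−y^2 − 7y − 22)(−2y^3 + 18y^2 − 112y + 360) + (240y^2 − 960y + 8640)
  −2y^3 + 18y^2 − 112y + 360 = (−(1/120)y + 1/24)(240y^2 − 960y + 8640) + (0)
Last nonzero remainder: 240y^2 − 960y + 8640. Dividing through by 240 gives the monic gcd y^2 − 4y + 36.
Cancel y^2 − 4y + 36 from numerator and denominator to get the reduced form.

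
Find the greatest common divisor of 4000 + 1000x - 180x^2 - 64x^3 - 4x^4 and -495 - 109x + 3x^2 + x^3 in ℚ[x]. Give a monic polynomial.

5 + x

Repeated division with remainder:
  -4x^4 - 64x^3 - 180x^2 + 1000x + 4000 = (-4x - 52)(x^3 + 3x^2 - 109x - 495) + (-460x^2 - 6648x - 21740)
  x^3 + 3x^2 - 109x - 495 = (-(1/460)x + 1317/52900)(-460x^2 - 6648x - 21740) + ((122304/13225)x + 122304/2645)
  -460x^2 - 6648x - 21740 = (-(1520875/30576)x - 14375575/30576)((122304/13225)x + 122304/2645) + (0)
Last nonzero remainder: (122304/13225)x + 122304/2645. Dividing through by 122304/13225 gives the monic gcd x + 5.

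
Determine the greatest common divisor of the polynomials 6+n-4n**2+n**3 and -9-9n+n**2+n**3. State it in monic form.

Repeated division with remainder:
  n**3-4n**2+n+6 = (n**3+n**2-9n-9) + (-5n**2+10n+15)
  n**3+n**2-9n-9 = (-(1/5)n-3/5)(-5n**2+10n+15) + (0)
Last nonzero remainder: -5n**2+10n+15. Dividing through by -5 gives the monic gcd n**2-2n-3.

-3-2n+n**2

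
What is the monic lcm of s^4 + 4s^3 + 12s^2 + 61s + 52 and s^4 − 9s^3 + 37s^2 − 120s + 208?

s^6 − 4s^5 − 4s^4 + 29s^3 − 244s^2 + 560s + 832

Euclidean algorithm in ℚ[s]:
  s^4 + 4s^3 + 12s^2 + 61s + 52 = (s^4 − 9s^3 + 37s^2 − 120s + 208) + (13s^3 − 25s^2 + 181s − 156)
  s^4 − 9s^3 + 37s^2 − 120s + 208 = ((1/13)s − 92/169)(13s^3 − 25s^2 + 181s − 156) + ((1600/169)s^2 − (1600/169)s + 1600/13)
  13s^3 − 25s^2 + 181s − 156 = ((2197/1600)s − 507/400)((1600/169)s^2 − (1600/169)s + 1600/13) + (0)
Last nonzero remainder: (1600/169)s^2 − (1600/169)s + 1600/13. Dividing through by 1600/169 gives the monic gcd s^2 − s + 13.
Then lcm(f, g) = f·g / gcd(f, g); expanding and making the result monic gives the answer.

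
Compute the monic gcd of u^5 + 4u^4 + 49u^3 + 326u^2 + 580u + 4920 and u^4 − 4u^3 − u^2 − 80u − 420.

Apply the Euclidean algorithm:
  u^5 + 4u^4 + 49u^3 + 326u^2 + 580u + 4920 = (u + 8)(u^4 − 4u^3 − u^2 − 80u − 420) + (82u^3 + 414u^2 + 1640u + 8280)
  u^4 − 4u^3 − u^2 − 80u − 420 = ((1/82)u − 371/3362)(82u^3 + 414u^2 + 1640u + 8280) + ((41496/1681)u^2 + 829920/1681)
  82u^3 + 414u^2 + 1640u + 8280 = ((68921/20748)u + 115989/6916)((41496/1681)u^2 + 829920/1681) + (0)
Last nonzero remainder: (41496/1681)u^2 + 829920/1681. Dividing through by 41496/1681 gives the monic gcd u^2 + 20.

u^2 + 20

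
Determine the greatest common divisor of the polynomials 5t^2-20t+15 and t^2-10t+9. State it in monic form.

t-1

Apply the Euclidean algorithm:
  5t^2-20t+15 = (5)(t^2-10t+9) + (30t-30)
  t^2-10t+9 = ((1/30)t-3/10)(30t-30) + (0)
Last nonzero remainder: 30t-30. Dividing through by 30 gives the monic gcd t-1.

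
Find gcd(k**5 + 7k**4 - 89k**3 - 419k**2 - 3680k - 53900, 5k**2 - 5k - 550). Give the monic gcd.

k**2 - k - 110

Apply the Euclidean algorithm:
  k**5 + 7k**4 - 89k**3 - 419k**2 - 3680k - 53900 = ((1/5)k**3 + (8/5)k**2 + (29/5)k + 98)(5k**2 - 5k - 550) + (0)
Last nonzero remainder: 5k**2 - 5k - 550. Dividing through by 5 gives the monic gcd k**2 - k - 110.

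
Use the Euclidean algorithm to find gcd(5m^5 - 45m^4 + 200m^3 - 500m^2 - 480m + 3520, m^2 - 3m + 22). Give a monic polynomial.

By polynomial division,
  5m^5 - 45m^4 + 200m^3 - 500m^2 - 480m + 3520 = (5m^3 - 30m^2 + 160)(m^2 - 3m + 22) + (0)
The last nonzero remainder m^2 - 3m + 22 is already monic.

m^2 - 3m + 22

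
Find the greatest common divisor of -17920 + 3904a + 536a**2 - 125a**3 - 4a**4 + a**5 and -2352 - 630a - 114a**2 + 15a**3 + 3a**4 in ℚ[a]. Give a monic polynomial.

Repeated division with remainder:
  a**5 - 4a**4 - 125a**3 + 536a**2 + 3904a - 17920 = ((1/3)a - 3)(3a**4 + 15a**3 - 114a**2 - 630a - 2352) + (-42a**3 + 404a**2 + 2798a - 24976)
  3a**4 + 15a**3 - 114a**2 - 630a - 2352 = (-(1/14)a - 307/294)(-42a**3 + 404a**2 + 2798a - 24976) + ((74635/147)a**2 + (74635/147)a - 597080/21)
  -42a**3 + 404a**2 + 2798a - 24976 = (-(6174/74635)a + 65562/74635)((74635/147)a**2 + (74635/147)a - 597080/21) + (0)
Last nonzero remainder: (74635/147)a**2 + (74635/147)a - 597080/21. Dividing through by 74635/147 gives the monic gcd a**2 + a - 56.

-56 + a + a**2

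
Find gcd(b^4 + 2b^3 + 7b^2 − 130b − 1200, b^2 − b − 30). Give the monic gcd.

b^2 − b − 30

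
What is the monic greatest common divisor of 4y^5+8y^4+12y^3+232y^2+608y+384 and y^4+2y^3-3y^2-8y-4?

Apply the Euclidean algorithm:
  4y^5+8y^4+12y^3+232y^2+608y+384 = (4y)(y^4+2y^3-3y^2-8y-4) + (24y^3+264y^2+624y+384)
  y^4+2y^3-3y^2-8y-4 = ((1/24)y-3/8)(24y^3+264y^2+624y+384) + (70y^2+210y+140)
  24y^3+264y^2+624y+384 = ((12/35)y+96/35)(70y^2+210y+140) + (0)
Last nonzero remainder: 70y^2+210y+140. Dividing through by 70 gives the monic gcd y^2+3y+2.

y^2+3y+2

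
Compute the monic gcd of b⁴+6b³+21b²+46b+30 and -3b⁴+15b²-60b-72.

Euclidean algorithm in ℚ[b]:
  b⁴+6b³+21b²+46b+30 = (-1/3)(-3b⁴+15b²-60b-72) + (6b³+26b²+26b+6)
  -3b⁴+15b²-60b-72 = (-(1/2)b+13/6)(6b³+26b²+26b+6) + (-(85/3)b²-(340/3)b-85)
  6b³+26b²+26b+6 = (-(18/85)b-6/85)(-(85/3)b²-(340/3)b-85) + (0)
Last nonzero remainder: -(85/3)b²-(340/3)b-85. Dividing through by -85/3 gives the monic gcd b²+4b+3.

b²+4b+3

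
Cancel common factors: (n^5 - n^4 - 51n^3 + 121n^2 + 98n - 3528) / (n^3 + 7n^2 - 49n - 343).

(n^3 - n^2 - 2n + 72)/(n + 7)

Repeated division with remainder:
  n^5 - n^4 - 51n^3 + 121n^2 + 98n - 3528 = (n^2 - 8n + 54)(n^3 + 7n^2 - 49n - 343) + (-306n^2 + 14994)
  n^3 + 7n^2 - 49n - 343 = (-(1/306)n - 7/306)(-306n^2 + 14994) + (0)
Last nonzero remainder: -306n^2 + 14994. Dividing through by -306 gives the monic gcd n^2 - 49.
Cancel n^2 - 49 from numerator and denominator to get the reduced form.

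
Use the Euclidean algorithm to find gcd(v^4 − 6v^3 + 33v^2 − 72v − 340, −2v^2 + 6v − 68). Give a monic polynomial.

Repeated division with remainder:
  v^4 − 6v^3 + 33v^2 − 72v − 340 = (−(1/2)v^2 + (3/2)v + 5)(−2v^2 + 6v − 68) + (0)
Last nonzero remainder: −2v^2 + 6v − 68. Dividing through by −2 gives the monic gcd v^2 − 3v + 34.

v^2 − 3v + 34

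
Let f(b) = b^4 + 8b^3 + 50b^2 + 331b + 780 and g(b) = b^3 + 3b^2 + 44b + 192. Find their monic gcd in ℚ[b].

b + 4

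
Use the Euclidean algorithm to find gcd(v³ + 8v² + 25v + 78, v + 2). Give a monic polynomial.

Apply the Euclidean algorithm:
  v³ + 8v² + 25v + 78 = (v² + 6v + 13)(v + 2) + (52)
  v + 2 = ((1/52)v + 1/26)(52) + (0)
The last nonzero remainder is the constant 52, so the polynomials are coprime and gcd = 1.

1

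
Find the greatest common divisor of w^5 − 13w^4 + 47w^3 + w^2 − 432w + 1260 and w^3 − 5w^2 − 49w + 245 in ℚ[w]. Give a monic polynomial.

Euclidean algorithm in ℚ[w]:
  w^5 − 13w^4 + 47w^3 + w^2 − 432w + 1260 = (w^2 − 8w + 56)(w^3 − 5w^2 − 49w + 245) + (−356w^2 + 4272w − 12460)
  w^3 − 5w^2 − 49w + 245 = (−(1/356)w − 7/356)(−356w^2 + 4272w − 12460) + (0)
Last nonzero remainder: −356w^2 + 4272w − 12460. Dividing through by −356 gives the monic gcd w^2 − 12w + 35.

w^2 − 12w + 35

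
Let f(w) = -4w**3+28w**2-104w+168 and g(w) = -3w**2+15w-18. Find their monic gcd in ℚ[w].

w-3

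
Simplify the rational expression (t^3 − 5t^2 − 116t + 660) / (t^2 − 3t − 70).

By polynomial division,
  t^3 − 5t^2 − 116t + 660 = (t − 2)(t^2 − 3t − 70) + (−52t + 520)
  t^2 − 3t − 70 = (−(1/52)t − 7/52)(−52t + 520) + (0)
Last nonzero remainder: −52t + 520. Dividing through by −52 gives the monic gcd t − 10.
Cancel t − 10 from numerator and denominator to get the reduced form.

(t^2 + 5t − 66)/(t + 7)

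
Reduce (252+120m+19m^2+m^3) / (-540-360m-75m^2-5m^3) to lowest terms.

(-7-m)/(15+5m)

Euclidean algorithm in ℚ[m]:
  m^3+19m^2+120m+252 = (-1/5)(-5m^3-75m^2-360m-540) + (4m^2+48m+144)
  -5m^3-75m^2-360m-540 = (-(5/4)m-15/4)(4m^2+48m+144) + (0)
Last nonzero remainder: 4m^2+48m+144. Dividing through by 4 gives the monic gcd m^2+12m+36.
Cancel m^2+12m+36 from numerator and denominator to get the reduced form.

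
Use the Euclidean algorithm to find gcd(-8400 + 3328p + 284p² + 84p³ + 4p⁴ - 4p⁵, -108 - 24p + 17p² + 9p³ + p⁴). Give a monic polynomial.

Euclidean algorithm in ℚ[p]:
  -4p⁵ + 4p⁴ + 84p³ + 284p² + 3328p - 8400 = (-4p + 40)(p⁴ + 9p³ + 17p² - 24p - 108) + (-208p³ - 492p² + 3856p - 4080)
  p⁴ + 9p³ + 17p² - 24p - 108 = (-(1/208)p - 345/10816)(-208p³ - 492p² + 3856p - 4080) + ((53661/2704)p² + (53661/676)p - 160983/676)
  -208p³ - 492p² + 3856p - 4080 = (-(562432/53661)p + 919360/53661)((53661/2704)p² + (53661/676)p - 160983/676) + (0)
Last nonzero remainder: (53661/2704)p² + (53661/676)p - 160983/676. Dividing through by 53661/2704 gives the monic gcd p² + 4p - 12.

-12 + 4p + p²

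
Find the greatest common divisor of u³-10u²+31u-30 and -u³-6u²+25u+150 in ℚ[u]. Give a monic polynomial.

By polynomial division,
  u³-10u²+31u-30 = (-1)(-u³-6u²+25u+150) + (-16u²+56u+120)
  -u³-6u²+25u+150 = ((1/16)u+19/32)(-16u²+56u+120) + (-(63/4)u+315/4)
  -16u²+56u+120 = ((64/63)u+32/21)(-(63/4)u+315/4) + (0)
Last nonzero remainder: -(63/4)u+315/4. Dividing through by -63/4 gives the monic gcd u-5.

u-5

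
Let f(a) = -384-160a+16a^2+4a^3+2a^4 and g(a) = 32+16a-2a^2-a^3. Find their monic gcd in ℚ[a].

-8-2a+a^2

Euclidean algorithm in ℚ[a]:
  2a^4+4a^3+16a^2-160a-384 = (-2a)(-a^3-2a^2+16a+32) + (48a^2-96a-384)
  -a^3-2a^2+16a+32 = (-(1/48)a-1/12)(48a^2-96a-384) + (0)
Last nonzero remainder: 48a^2-96a-384. Dividing through by 48 gives the monic gcd a^2-2a-8.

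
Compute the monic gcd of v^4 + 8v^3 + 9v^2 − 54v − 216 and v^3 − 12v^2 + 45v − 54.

v − 3

By polynomial division,
  v^4 + 8v^3 + 9v^2 − 54v − 216 = (v + 20)(v^3 − 12v^2 + 45v − 54) + (204v^2 − 900v + 864)
  v^3 − 12v^2 + 45v − 54 = ((1/204)v − 43/1156)(204v^2 − 900v + 864) + ((2106/289)v − 6318/289)
  204v^2 − 900v + 864 = ((9826/351)v − 4624/117)((2106/289)v − 6318/289) + (0)
Last nonzero remainder: (2106/289)v − 6318/289. Dividing through by 2106/289 gives the monic gcd v − 3.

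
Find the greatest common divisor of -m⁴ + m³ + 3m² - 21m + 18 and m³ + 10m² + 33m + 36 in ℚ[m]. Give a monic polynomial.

m + 3

Repeated division with remainder:
  -m⁴ + m³ + 3m² - 21m + 18 = (-m + 11)(m³ + 10m² + 33m + 36) + (-74m² - 348m - 378)
  m³ + 10m² + 33m + 36 = (-(1/74)m - 98/1369)(-74m² - 348m - 378) + ((4080/1369)m + 12240/1369)
  -74m² - 348m - 378 = (-(50653/2040)m - 28749/680)((4080/1369)m + 12240/1369) + (0)
Last nonzero remainder: (4080/1369)m + 12240/1369. Dividing through by 4080/1369 gives the monic gcd m + 3.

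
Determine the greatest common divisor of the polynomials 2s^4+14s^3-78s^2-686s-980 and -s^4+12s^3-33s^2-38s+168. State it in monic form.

s^2-5s-14

Apply the Euclidean algorithm:
  2s^4+14s^3-78s^2-686s-980 = (-2)(-s^4+12s^3-33s^2-38s+168) + (38s^3-144s^2-762s-644)
  -s^4+12s^3-33s^2-38s+168 = (-(1/38)s+78/361)(38s^3-144s^2-762s-644) + (-(7920/361)s^2+(39600/361)s+110880/361)
  38s^3-144s^2-762s-644 = (-(6859/3960)s-8303/3960)(-(7920/361)s^2+(39600/361)s+110880/361) + (0)
Last nonzero remainder: -(7920/361)s^2+(39600/361)s+110880/361. Dividing through by -7920/361 gives the monic gcd s^2-5s-14.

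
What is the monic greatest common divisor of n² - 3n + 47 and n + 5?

Repeated division with remainder:
  n² - 3n + 47 = (n - 8)(n + 5) + (87)
  n + 5 = ((1/87)n + 5/87)(87) + (0)
The last nonzero remainder is the constant 87, so the polynomials are coprime and gcd = 1.

1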